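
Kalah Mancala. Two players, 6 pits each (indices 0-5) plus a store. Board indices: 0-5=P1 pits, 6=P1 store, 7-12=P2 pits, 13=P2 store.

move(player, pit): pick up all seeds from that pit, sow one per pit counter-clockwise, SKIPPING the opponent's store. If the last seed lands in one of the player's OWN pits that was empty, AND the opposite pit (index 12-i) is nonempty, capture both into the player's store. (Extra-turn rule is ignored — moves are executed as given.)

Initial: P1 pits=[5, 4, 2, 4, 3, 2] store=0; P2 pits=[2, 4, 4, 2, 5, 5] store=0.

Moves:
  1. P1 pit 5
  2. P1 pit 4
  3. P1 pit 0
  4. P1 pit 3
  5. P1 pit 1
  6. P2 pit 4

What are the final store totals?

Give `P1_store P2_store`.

Move 1: P1 pit5 -> P1=[5,4,2,4,3,0](1) P2=[3,4,4,2,5,5](0)
Move 2: P1 pit4 -> P1=[5,4,2,4,0,1](2) P2=[4,4,4,2,5,5](0)
Move 3: P1 pit0 -> P1=[0,5,3,5,1,2](2) P2=[4,4,4,2,5,5](0)
Move 4: P1 pit3 -> P1=[0,5,3,0,2,3](3) P2=[5,5,4,2,5,5](0)
Move 5: P1 pit1 -> P1=[0,0,4,1,3,4](4) P2=[5,5,4,2,5,5](0)
Move 6: P2 pit4 -> P1=[1,1,5,1,3,4](4) P2=[5,5,4,2,0,6](1)

Answer: 4 1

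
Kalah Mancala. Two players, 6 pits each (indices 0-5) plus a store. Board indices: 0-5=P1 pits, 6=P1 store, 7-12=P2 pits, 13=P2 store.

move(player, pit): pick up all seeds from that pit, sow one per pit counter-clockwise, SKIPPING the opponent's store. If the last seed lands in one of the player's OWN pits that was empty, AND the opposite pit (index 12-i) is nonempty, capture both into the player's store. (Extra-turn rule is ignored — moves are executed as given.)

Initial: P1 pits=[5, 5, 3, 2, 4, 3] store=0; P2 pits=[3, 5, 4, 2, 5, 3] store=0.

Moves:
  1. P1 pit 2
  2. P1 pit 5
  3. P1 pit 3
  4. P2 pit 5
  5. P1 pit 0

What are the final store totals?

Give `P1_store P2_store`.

Move 1: P1 pit2 -> P1=[5,5,0,3,5,4](0) P2=[3,5,4,2,5,3](0)
Move 2: P1 pit5 -> P1=[5,5,0,3,5,0](1) P2=[4,6,5,2,5,3](0)
Move 3: P1 pit3 -> P1=[5,5,0,0,6,1](2) P2=[4,6,5,2,5,3](0)
Move 4: P2 pit5 -> P1=[6,6,0,0,6,1](2) P2=[4,6,5,2,5,0](1)
Move 5: P1 pit0 -> P1=[0,7,1,1,7,2](3) P2=[4,6,5,2,5,0](1)

Answer: 3 1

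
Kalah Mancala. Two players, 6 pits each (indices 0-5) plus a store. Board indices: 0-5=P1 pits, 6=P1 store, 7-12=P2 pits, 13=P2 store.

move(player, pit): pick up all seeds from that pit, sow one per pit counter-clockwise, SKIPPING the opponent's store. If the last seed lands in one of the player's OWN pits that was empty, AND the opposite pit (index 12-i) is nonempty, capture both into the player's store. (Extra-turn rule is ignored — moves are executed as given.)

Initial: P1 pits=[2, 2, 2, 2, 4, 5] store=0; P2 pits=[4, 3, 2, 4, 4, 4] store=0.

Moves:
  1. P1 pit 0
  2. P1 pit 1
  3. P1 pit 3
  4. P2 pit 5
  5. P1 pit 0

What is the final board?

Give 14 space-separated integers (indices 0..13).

Answer: 0 2 5 0 6 6 1 4 3 2 4 4 0 1

Derivation:
Move 1: P1 pit0 -> P1=[0,3,3,2,4,5](0) P2=[4,3,2,4,4,4](0)
Move 2: P1 pit1 -> P1=[0,0,4,3,5,5](0) P2=[4,3,2,4,4,4](0)
Move 3: P1 pit3 -> P1=[0,0,4,0,6,6](1) P2=[4,3,2,4,4,4](0)
Move 4: P2 pit5 -> P1=[1,1,5,0,6,6](1) P2=[4,3,2,4,4,0](1)
Move 5: P1 pit0 -> P1=[0,2,5,0,6,6](1) P2=[4,3,2,4,4,0](1)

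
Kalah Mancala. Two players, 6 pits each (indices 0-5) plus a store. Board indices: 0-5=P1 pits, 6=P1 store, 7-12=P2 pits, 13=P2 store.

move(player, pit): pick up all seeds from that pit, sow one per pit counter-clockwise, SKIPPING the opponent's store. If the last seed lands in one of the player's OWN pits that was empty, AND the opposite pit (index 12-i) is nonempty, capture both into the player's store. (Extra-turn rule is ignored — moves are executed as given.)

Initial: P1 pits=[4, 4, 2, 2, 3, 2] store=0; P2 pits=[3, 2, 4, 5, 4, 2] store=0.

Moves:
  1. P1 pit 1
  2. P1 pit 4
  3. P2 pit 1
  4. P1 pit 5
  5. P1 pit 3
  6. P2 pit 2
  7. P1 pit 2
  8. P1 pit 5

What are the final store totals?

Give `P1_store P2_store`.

Answer: 4 1

Derivation:
Move 1: P1 pit1 -> P1=[4,0,3,3,4,3](0) P2=[3,2,4,5,4,2](0)
Move 2: P1 pit4 -> P1=[4,0,3,3,0,4](1) P2=[4,3,4,5,4,2](0)
Move 3: P2 pit1 -> P1=[4,0,3,3,0,4](1) P2=[4,0,5,6,5,2](0)
Move 4: P1 pit5 -> P1=[4,0,3,3,0,0](2) P2=[5,1,6,6,5,2](0)
Move 5: P1 pit3 -> P1=[4,0,3,0,1,1](3) P2=[5,1,6,6,5,2](0)
Move 6: P2 pit2 -> P1=[5,1,3,0,1,1](3) P2=[5,1,0,7,6,3](1)
Move 7: P1 pit2 -> P1=[5,1,0,1,2,2](3) P2=[5,1,0,7,6,3](1)
Move 8: P1 pit5 -> P1=[5,1,0,1,2,0](4) P2=[6,1,0,7,6,3](1)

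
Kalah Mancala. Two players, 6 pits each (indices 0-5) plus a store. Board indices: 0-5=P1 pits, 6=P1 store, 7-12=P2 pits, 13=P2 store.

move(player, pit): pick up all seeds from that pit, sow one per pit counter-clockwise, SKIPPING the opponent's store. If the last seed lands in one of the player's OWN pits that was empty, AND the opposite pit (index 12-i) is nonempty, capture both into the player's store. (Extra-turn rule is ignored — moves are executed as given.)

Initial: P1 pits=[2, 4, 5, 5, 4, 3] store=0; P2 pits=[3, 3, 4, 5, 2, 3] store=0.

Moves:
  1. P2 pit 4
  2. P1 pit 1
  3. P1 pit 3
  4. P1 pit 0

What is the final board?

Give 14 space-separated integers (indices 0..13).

Answer: 0 1 7 0 6 5 1 4 4 5 5 0 4 1

Derivation:
Move 1: P2 pit4 -> P1=[2,4,5,5,4,3](0) P2=[3,3,4,5,0,4](1)
Move 2: P1 pit1 -> P1=[2,0,6,6,5,4](0) P2=[3,3,4,5,0,4](1)
Move 3: P1 pit3 -> P1=[2,0,6,0,6,5](1) P2=[4,4,5,5,0,4](1)
Move 4: P1 pit0 -> P1=[0,1,7,0,6,5](1) P2=[4,4,5,5,0,4](1)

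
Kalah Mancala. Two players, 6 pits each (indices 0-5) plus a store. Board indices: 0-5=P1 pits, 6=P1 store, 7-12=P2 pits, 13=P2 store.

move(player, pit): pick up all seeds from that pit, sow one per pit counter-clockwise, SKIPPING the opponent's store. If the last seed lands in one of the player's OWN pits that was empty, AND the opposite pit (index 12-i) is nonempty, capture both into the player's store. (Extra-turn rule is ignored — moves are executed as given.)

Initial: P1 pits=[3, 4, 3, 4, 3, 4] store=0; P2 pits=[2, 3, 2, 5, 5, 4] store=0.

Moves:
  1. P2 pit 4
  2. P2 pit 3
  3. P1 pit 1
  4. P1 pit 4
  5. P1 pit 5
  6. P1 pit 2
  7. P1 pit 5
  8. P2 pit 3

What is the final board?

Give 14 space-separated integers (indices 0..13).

Move 1: P2 pit4 -> P1=[4,5,4,4,3,4](0) P2=[2,3,2,5,0,5](1)
Move 2: P2 pit3 -> P1=[5,6,4,4,3,4](0) P2=[2,3,2,0,1,6](2)
Move 3: P1 pit1 -> P1=[5,0,5,5,4,5](1) P2=[3,3,2,0,1,6](2)
Move 4: P1 pit4 -> P1=[5,0,5,5,0,6](2) P2=[4,4,2,0,1,6](2)
Move 5: P1 pit5 -> P1=[5,0,5,5,0,0](3) P2=[5,5,3,1,2,6](2)
Move 6: P1 pit2 -> P1=[5,0,0,6,1,1](4) P2=[6,5,3,1,2,6](2)
Move 7: P1 pit5 -> P1=[5,0,0,6,1,0](5) P2=[6,5,3,1,2,6](2)
Move 8: P2 pit3 -> P1=[5,0,0,6,1,0](5) P2=[6,5,3,0,3,6](2)

Answer: 5 0 0 6 1 0 5 6 5 3 0 3 6 2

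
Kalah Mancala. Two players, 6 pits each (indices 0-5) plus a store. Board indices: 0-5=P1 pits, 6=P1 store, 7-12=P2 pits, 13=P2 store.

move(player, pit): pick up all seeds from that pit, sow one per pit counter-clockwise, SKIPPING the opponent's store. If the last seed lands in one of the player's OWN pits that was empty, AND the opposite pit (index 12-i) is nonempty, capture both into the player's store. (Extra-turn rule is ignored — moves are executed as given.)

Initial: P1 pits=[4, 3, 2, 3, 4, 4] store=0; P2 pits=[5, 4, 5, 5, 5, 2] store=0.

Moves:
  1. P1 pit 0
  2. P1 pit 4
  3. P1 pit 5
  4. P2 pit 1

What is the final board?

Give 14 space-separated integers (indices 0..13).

Move 1: P1 pit0 -> P1=[0,4,3,4,5,4](0) P2=[5,4,5,5,5,2](0)
Move 2: P1 pit4 -> P1=[0,4,3,4,0,5](1) P2=[6,5,6,5,5,2](0)
Move 3: P1 pit5 -> P1=[0,4,3,4,0,0](2) P2=[7,6,7,6,5,2](0)
Move 4: P2 pit1 -> P1=[1,4,3,4,0,0](2) P2=[7,0,8,7,6,3](1)

Answer: 1 4 3 4 0 0 2 7 0 8 7 6 3 1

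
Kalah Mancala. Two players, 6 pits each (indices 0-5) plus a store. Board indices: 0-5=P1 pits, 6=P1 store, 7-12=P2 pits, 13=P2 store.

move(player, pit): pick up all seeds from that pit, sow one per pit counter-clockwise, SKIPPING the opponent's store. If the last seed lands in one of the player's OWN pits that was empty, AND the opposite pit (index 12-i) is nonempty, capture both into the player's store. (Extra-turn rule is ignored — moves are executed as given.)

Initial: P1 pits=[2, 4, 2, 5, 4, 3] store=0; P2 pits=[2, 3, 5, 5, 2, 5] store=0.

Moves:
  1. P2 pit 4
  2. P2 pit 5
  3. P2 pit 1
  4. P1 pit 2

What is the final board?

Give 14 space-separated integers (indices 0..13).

Answer: 3 0 0 7 6 4 0 2 0 6 6 0 0 8

Derivation:
Move 1: P2 pit4 -> P1=[2,4,2,5,4,3](0) P2=[2,3,5,5,0,6](1)
Move 2: P2 pit5 -> P1=[3,5,3,6,5,3](0) P2=[2,3,5,5,0,0](2)
Move 3: P2 pit1 -> P1=[3,0,3,6,5,3](0) P2=[2,0,6,6,0,0](8)
Move 4: P1 pit2 -> P1=[3,0,0,7,6,4](0) P2=[2,0,6,6,0,0](8)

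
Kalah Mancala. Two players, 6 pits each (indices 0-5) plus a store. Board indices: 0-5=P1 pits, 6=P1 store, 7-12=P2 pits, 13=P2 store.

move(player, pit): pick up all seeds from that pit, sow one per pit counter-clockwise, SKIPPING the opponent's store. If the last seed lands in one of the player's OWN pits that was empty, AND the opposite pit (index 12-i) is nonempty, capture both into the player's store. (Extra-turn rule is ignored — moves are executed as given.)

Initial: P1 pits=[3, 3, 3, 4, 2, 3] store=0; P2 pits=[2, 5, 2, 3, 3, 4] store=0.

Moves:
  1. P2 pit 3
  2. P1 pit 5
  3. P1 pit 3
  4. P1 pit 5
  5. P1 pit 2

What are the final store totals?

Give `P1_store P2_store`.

Answer: 8 1

Derivation:
Move 1: P2 pit3 -> P1=[3,3,3,4,2,3](0) P2=[2,5,2,0,4,5](1)
Move 2: P1 pit5 -> P1=[3,3,3,4,2,0](1) P2=[3,6,2,0,4,5](1)
Move 3: P1 pit3 -> P1=[3,3,3,0,3,1](2) P2=[4,6,2,0,4,5](1)
Move 4: P1 pit5 -> P1=[3,3,3,0,3,0](3) P2=[4,6,2,0,4,5](1)
Move 5: P1 pit2 -> P1=[3,3,0,1,4,0](8) P2=[0,6,2,0,4,5](1)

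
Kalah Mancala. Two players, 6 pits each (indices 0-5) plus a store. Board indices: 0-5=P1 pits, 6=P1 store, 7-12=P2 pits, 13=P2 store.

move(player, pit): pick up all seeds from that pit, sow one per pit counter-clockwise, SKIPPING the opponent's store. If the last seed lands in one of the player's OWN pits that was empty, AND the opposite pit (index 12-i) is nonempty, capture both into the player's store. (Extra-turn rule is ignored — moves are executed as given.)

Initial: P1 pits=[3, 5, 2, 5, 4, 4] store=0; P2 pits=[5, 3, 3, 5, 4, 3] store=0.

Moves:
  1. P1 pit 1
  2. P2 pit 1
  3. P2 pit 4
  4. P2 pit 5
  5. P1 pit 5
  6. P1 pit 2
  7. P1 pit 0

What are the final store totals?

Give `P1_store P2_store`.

Move 1: P1 pit1 -> P1=[3,0,3,6,5,5](1) P2=[5,3,3,5,4,3](0)
Move 2: P2 pit1 -> P1=[3,0,3,6,5,5](1) P2=[5,0,4,6,5,3](0)
Move 3: P2 pit4 -> P1=[4,1,4,6,5,5](1) P2=[5,0,4,6,0,4](1)
Move 4: P2 pit5 -> P1=[5,2,5,6,5,5](1) P2=[5,0,4,6,0,0](2)
Move 5: P1 pit5 -> P1=[5,2,5,6,5,0](2) P2=[6,1,5,7,0,0](2)
Move 6: P1 pit2 -> P1=[5,2,0,7,6,1](3) P2=[7,1,5,7,0,0](2)
Move 7: P1 pit0 -> P1=[0,3,1,8,7,2](3) P2=[7,1,5,7,0,0](2)

Answer: 3 2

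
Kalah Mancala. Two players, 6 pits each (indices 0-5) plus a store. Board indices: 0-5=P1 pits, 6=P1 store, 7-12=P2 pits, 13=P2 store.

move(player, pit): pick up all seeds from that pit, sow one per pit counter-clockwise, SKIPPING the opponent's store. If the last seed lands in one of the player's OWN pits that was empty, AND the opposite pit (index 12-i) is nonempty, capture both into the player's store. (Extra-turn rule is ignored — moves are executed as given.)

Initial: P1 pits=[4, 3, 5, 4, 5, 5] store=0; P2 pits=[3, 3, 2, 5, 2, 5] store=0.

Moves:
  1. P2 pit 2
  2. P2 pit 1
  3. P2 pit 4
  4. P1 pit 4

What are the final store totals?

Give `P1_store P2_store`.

Answer: 1 1

Derivation:
Move 1: P2 pit2 -> P1=[4,3,5,4,5,5](0) P2=[3,3,0,6,3,5](0)
Move 2: P2 pit1 -> P1=[4,3,5,4,5,5](0) P2=[3,0,1,7,4,5](0)
Move 3: P2 pit4 -> P1=[5,4,5,4,5,5](0) P2=[3,0,1,7,0,6](1)
Move 4: P1 pit4 -> P1=[5,4,5,4,0,6](1) P2=[4,1,2,7,0,6](1)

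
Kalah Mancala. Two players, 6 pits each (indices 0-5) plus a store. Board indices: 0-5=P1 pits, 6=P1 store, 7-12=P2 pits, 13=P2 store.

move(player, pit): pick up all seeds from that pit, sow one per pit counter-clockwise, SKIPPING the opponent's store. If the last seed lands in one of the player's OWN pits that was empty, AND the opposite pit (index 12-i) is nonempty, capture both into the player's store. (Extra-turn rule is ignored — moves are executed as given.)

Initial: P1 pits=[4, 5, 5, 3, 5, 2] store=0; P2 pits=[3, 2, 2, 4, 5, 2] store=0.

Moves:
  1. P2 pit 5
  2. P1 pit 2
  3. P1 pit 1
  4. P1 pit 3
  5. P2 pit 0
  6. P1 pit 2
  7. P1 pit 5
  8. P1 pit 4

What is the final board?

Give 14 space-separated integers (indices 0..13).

Answer: 0 0 0 0 0 1 9 2 6 2 7 7 1 7

Derivation:
Move 1: P2 pit5 -> P1=[5,5,5,3,5,2](0) P2=[3,2,2,4,5,0](1)
Move 2: P1 pit2 -> P1=[5,5,0,4,6,3](1) P2=[4,2,2,4,5,0](1)
Move 3: P1 pit1 -> P1=[5,0,1,5,7,4](2) P2=[4,2,2,4,5,0](1)
Move 4: P1 pit3 -> P1=[5,0,1,0,8,5](3) P2=[5,3,2,4,5,0](1)
Move 5: P2 pit0 -> P1=[0,0,1,0,8,5](3) P2=[0,4,3,5,6,0](7)
Move 6: P1 pit2 -> P1=[0,0,0,0,8,5](7) P2=[0,4,0,5,6,0](7)
Move 7: P1 pit5 -> P1=[0,0,0,0,8,0](8) P2=[1,5,1,6,6,0](7)
Move 8: P1 pit4 -> P1=[0,0,0,0,0,1](9) P2=[2,6,2,7,7,1](7)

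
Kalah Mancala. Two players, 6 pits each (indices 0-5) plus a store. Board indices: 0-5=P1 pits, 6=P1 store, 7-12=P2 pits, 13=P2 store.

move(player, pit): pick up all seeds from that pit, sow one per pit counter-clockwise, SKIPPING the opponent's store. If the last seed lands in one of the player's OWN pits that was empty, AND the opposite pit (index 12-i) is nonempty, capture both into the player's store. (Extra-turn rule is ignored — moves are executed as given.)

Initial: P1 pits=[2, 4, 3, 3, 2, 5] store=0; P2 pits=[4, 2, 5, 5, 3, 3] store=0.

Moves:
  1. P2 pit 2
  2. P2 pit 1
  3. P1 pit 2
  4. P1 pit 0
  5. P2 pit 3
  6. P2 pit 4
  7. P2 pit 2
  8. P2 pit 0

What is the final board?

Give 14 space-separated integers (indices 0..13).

Answer: 2 0 0 6 3 6 0 0 1 1 1 0 6 15

Derivation:
Move 1: P2 pit2 -> P1=[3,4,3,3,2,5](0) P2=[4,2,0,6,4,4](1)
Move 2: P2 pit1 -> P1=[3,4,3,3,2,5](0) P2=[4,0,1,7,4,4](1)
Move 3: P1 pit2 -> P1=[3,4,0,4,3,6](0) P2=[4,0,1,7,4,4](1)
Move 4: P1 pit0 -> P1=[0,5,1,5,3,6](0) P2=[4,0,1,7,4,4](1)
Move 5: P2 pit3 -> P1=[1,6,2,6,3,6](0) P2=[4,0,1,0,5,5](2)
Move 6: P2 pit4 -> P1=[2,7,3,6,3,6](0) P2=[4,0,1,0,0,6](3)
Move 7: P2 pit2 -> P1=[2,7,0,6,3,6](0) P2=[4,0,0,0,0,6](7)
Move 8: P2 pit0 -> P1=[2,0,0,6,3,6](0) P2=[0,1,1,1,0,6](15)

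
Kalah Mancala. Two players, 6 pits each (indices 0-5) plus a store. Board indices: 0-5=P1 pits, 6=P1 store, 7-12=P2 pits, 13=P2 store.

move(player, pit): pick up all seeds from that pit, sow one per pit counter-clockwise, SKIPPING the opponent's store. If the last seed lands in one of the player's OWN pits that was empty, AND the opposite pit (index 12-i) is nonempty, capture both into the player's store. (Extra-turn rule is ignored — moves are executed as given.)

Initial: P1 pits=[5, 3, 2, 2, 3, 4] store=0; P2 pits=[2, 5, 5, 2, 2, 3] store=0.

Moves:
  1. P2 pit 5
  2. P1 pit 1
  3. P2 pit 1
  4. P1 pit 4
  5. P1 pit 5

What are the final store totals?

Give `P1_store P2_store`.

Move 1: P2 pit5 -> P1=[6,4,2,2,3,4](0) P2=[2,5,5,2,2,0](1)
Move 2: P1 pit1 -> P1=[6,0,3,3,4,5](0) P2=[2,5,5,2,2,0](1)
Move 3: P2 pit1 -> P1=[6,0,3,3,4,5](0) P2=[2,0,6,3,3,1](2)
Move 4: P1 pit4 -> P1=[6,0,3,3,0,6](1) P2=[3,1,6,3,3,1](2)
Move 5: P1 pit5 -> P1=[6,0,3,3,0,0](2) P2=[4,2,7,4,4,1](2)

Answer: 2 2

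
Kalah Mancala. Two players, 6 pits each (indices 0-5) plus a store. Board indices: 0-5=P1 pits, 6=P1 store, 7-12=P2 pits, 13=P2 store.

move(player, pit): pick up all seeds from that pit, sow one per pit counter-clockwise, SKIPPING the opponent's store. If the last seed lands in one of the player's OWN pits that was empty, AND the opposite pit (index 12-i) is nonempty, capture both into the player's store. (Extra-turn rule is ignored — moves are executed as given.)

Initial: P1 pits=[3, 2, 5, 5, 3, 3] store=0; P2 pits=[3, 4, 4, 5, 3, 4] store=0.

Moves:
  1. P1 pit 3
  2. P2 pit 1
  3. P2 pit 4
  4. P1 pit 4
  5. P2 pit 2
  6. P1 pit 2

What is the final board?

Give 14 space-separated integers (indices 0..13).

Answer: 5 3 0 1 1 6 3 6 1 0 7 1 7 3

Derivation:
Move 1: P1 pit3 -> P1=[3,2,5,0,4,4](1) P2=[4,5,4,5,3,4](0)
Move 2: P2 pit1 -> P1=[3,2,5,0,4,4](1) P2=[4,0,5,6,4,5](1)
Move 3: P2 pit4 -> P1=[4,3,5,0,4,4](1) P2=[4,0,5,6,0,6](2)
Move 4: P1 pit4 -> P1=[4,3,5,0,0,5](2) P2=[5,1,5,6,0,6](2)
Move 5: P2 pit2 -> P1=[5,3,5,0,0,5](2) P2=[5,1,0,7,1,7](3)
Move 6: P1 pit2 -> P1=[5,3,0,1,1,6](3) P2=[6,1,0,7,1,7](3)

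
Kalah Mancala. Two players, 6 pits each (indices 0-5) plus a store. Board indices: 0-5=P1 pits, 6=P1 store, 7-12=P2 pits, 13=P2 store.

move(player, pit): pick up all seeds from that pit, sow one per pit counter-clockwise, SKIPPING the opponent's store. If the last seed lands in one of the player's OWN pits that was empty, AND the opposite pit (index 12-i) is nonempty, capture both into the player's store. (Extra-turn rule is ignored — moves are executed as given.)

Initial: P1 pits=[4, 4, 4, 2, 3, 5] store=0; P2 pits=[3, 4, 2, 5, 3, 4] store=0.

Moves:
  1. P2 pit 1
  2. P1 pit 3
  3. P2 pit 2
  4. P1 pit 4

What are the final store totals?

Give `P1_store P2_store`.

Move 1: P2 pit1 -> P1=[4,4,4,2,3,5](0) P2=[3,0,3,6,4,5](0)
Move 2: P1 pit3 -> P1=[4,4,4,0,4,6](0) P2=[3,0,3,6,4,5](0)
Move 3: P2 pit2 -> P1=[4,4,4,0,4,6](0) P2=[3,0,0,7,5,6](0)
Move 4: P1 pit4 -> P1=[4,4,4,0,0,7](1) P2=[4,1,0,7,5,6](0)

Answer: 1 0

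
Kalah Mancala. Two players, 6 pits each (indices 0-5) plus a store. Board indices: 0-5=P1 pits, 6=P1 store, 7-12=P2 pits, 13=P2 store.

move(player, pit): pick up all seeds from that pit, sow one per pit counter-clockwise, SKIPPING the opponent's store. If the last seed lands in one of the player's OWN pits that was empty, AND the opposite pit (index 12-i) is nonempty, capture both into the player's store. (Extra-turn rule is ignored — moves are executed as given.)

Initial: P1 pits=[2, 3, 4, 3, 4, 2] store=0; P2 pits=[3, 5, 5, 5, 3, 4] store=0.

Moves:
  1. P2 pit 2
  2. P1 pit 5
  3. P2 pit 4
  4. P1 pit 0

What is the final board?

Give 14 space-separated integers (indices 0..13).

Move 1: P2 pit2 -> P1=[3,3,4,3,4,2](0) P2=[3,5,0,6,4,5](1)
Move 2: P1 pit5 -> P1=[3,3,4,3,4,0](1) P2=[4,5,0,6,4,5](1)
Move 3: P2 pit4 -> P1=[4,4,4,3,4,0](1) P2=[4,5,0,6,0,6](2)
Move 4: P1 pit0 -> P1=[0,5,5,4,5,0](1) P2=[4,5,0,6,0,6](2)

Answer: 0 5 5 4 5 0 1 4 5 0 6 0 6 2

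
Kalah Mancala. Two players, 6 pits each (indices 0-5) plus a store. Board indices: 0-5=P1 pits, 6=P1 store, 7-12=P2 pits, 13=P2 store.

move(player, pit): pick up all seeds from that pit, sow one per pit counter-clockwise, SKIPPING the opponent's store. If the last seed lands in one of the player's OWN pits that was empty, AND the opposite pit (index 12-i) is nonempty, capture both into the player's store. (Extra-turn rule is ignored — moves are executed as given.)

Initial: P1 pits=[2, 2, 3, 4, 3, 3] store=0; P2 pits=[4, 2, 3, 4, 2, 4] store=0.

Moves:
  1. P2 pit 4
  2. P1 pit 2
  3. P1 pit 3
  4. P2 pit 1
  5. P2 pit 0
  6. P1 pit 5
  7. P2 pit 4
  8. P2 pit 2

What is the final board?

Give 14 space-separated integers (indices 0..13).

Move 1: P2 pit4 -> P1=[2,2,3,4,3,3](0) P2=[4,2,3,4,0,5](1)
Move 2: P1 pit2 -> P1=[2,2,0,5,4,4](0) P2=[4,2,3,4,0,5](1)
Move 3: P1 pit3 -> P1=[2,2,0,0,5,5](1) P2=[5,3,3,4,0,5](1)
Move 4: P2 pit1 -> P1=[2,0,0,0,5,5](1) P2=[5,0,4,5,0,5](4)
Move 5: P2 pit0 -> P1=[2,0,0,0,5,5](1) P2=[0,1,5,6,1,6](4)
Move 6: P1 pit5 -> P1=[2,0,0,0,5,0](2) P2=[1,2,6,7,1,6](4)
Move 7: P2 pit4 -> P1=[2,0,0,0,5,0](2) P2=[1,2,6,7,0,7](4)
Move 8: P2 pit2 -> P1=[3,1,0,0,5,0](2) P2=[1,2,0,8,1,8](5)

Answer: 3 1 0 0 5 0 2 1 2 0 8 1 8 5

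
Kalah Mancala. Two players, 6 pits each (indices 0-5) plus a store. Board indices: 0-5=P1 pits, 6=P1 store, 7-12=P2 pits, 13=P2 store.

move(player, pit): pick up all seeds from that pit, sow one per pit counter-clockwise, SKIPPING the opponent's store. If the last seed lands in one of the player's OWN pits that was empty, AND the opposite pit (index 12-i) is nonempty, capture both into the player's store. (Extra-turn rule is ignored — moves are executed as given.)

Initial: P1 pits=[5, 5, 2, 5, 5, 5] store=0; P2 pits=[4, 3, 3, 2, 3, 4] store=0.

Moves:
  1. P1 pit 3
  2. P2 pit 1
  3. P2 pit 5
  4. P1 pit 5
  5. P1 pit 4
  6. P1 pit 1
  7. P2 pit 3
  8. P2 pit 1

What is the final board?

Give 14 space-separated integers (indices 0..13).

Answer: 7 1 0 2 1 2 4 8 0 7 0 6 1 7

Derivation:
Move 1: P1 pit3 -> P1=[5,5,2,0,6,6](1) P2=[5,4,3,2,3,4](0)
Move 2: P2 pit1 -> P1=[5,5,2,0,6,6](1) P2=[5,0,4,3,4,5](0)
Move 3: P2 pit5 -> P1=[6,6,3,1,6,6](1) P2=[5,0,4,3,4,0](1)
Move 4: P1 pit5 -> P1=[6,6,3,1,6,0](2) P2=[6,1,5,4,5,0](1)
Move 5: P1 pit4 -> P1=[6,6,3,1,0,1](3) P2=[7,2,6,5,5,0](1)
Move 6: P1 pit1 -> P1=[6,0,4,2,1,2](4) P2=[8,2,6,5,5,0](1)
Move 7: P2 pit3 -> P1=[7,1,4,2,1,2](4) P2=[8,2,6,0,6,1](2)
Move 8: P2 pit1 -> P1=[7,1,0,2,1,2](4) P2=[8,0,7,0,6,1](7)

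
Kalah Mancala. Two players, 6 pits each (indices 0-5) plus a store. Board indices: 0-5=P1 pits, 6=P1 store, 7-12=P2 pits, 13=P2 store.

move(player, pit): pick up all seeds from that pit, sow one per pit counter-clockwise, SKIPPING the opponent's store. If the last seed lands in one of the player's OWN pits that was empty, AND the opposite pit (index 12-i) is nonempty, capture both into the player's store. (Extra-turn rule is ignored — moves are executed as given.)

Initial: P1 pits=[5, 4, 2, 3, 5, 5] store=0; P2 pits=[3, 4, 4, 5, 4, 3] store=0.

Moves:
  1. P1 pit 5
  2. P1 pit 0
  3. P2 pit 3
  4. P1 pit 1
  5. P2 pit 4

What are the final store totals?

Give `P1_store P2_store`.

Move 1: P1 pit5 -> P1=[5,4,2,3,5,0](1) P2=[4,5,5,6,4,3](0)
Move 2: P1 pit0 -> P1=[0,5,3,4,6,0](6) P2=[0,5,5,6,4,3](0)
Move 3: P2 pit3 -> P1=[1,6,4,4,6,0](6) P2=[0,5,5,0,5,4](1)
Move 4: P1 pit1 -> P1=[1,0,5,5,7,1](7) P2=[1,5,5,0,5,4](1)
Move 5: P2 pit4 -> P1=[2,1,6,5,7,1](7) P2=[1,5,5,0,0,5](2)

Answer: 7 2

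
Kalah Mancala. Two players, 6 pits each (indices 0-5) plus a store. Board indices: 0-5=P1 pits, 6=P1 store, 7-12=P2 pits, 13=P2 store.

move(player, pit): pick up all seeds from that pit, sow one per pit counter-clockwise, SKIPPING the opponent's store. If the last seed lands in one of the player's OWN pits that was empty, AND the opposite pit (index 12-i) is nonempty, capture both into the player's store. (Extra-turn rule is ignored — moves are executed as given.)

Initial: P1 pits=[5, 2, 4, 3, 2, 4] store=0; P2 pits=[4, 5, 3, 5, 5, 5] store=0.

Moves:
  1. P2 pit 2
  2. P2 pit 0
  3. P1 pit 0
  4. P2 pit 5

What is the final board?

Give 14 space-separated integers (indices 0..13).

Move 1: P2 pit2 -> P1=[5,2,4,3,2,4](0) P2=[4,5,0,6,6,6](0)
Move 2: P2 pit0 -> P1=[5,2,4,3,2,4](0) P2=[0,6,1,7,7,6](0)
Move 3: P1 pit0 -> P1=[0,3,5,4,3,5](0) P2=[0,6,1,7,7,6](0)
Move 4: P2 pit5 -> P1=[1,4,6,5,4,5](0) P2=[0,6,1,7,7,0](1)

Answer: 1 4 6 5 4 5 0 0 6 1 7 7 0 1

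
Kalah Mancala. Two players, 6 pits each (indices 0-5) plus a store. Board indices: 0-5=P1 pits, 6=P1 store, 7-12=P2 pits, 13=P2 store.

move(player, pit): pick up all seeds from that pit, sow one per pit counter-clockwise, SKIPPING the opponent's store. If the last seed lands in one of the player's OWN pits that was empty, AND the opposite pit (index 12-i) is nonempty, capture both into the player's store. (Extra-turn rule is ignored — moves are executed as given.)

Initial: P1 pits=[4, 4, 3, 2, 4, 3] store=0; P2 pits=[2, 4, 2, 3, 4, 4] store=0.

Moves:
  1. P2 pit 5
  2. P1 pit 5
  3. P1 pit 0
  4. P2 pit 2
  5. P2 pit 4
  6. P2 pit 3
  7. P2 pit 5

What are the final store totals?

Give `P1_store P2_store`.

Move 1: P2 pit5 -> P1=[5,5,4,2,4,3](0) P2=[2,4,2,3,4,0](1)
Move 2: P1 pit5 -> P1=[5,5,4,2,4,0](1) P2=[3,5,2,3,4,0](1)
Move 3: P1 pit0 -> P1=[0,6,5,3,5,0](5) P2=[0,5,2,3,4,0](1)
Move 4: P2 pit2 -> P1=[0,6,5,3,5,0](5) P2=[0,5,0,4,5,0](1)
Move 5: P2 pit4 -> P1=[1,7,6,3,5,0](5) P2=[0,5,0,4,0,1](2)
Move 6: P2 pit3 -> P1=[2,7,6,3,5,0](5) P2=[0,5,0,0,1,2](3)
Move 7: P2 pit5 -> P1=[3,7,6,3,5,0](5) P2=[0,5,0,0,1,0](4)

Answer: 5 4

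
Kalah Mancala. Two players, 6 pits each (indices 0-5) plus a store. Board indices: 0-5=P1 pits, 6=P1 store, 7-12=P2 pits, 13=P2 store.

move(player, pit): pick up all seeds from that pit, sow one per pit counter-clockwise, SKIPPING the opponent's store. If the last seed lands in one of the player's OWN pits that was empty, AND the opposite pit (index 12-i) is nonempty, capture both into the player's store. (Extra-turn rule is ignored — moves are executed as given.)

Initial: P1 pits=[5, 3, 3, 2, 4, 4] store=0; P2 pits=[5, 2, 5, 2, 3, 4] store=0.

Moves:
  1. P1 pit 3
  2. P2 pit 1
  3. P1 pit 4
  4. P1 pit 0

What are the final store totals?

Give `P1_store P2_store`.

Move 1: P1 pit3 -> P1=[5,3,3,0,5,5](0) P2=[5,2,5,2,3,4](0)
Move 2: P2 pit1 -> P1=[5,3,3,0,5,5](0) P2=[5,0,6,3,3,4](0)
Move 3: P1 pit4 -> P1=[5,3,3,0,0,6](1) P2=[6,1,7,3,3,4](0)
Move 4: P1 pit0 -> P1=[0,4,4,1,1,7](1) P2=[6,1,7,3,3,4](0)

Answer: 1 0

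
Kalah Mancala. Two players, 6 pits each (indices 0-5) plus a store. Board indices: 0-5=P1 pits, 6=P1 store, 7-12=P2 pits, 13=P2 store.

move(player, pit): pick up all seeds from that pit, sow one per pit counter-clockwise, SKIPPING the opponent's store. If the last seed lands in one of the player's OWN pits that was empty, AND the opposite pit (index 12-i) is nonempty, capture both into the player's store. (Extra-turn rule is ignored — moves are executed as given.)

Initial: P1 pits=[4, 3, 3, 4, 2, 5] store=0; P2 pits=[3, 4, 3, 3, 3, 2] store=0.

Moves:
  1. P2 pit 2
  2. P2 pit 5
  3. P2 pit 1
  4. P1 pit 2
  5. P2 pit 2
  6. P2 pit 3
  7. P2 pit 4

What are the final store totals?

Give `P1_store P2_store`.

Move 1: P2 pit2 -> P1=[4,3,3,4,2,5](0) P2=[3,4,0,4,4,3](0)
Move 2: P2 pit5 -> P1=[5,4,3,4,2,5](0) P2=[3,4,0,4,4,0](1)
Move 3: P2 pit1 -> P1=[0,4,3,4,2,5](0) P2=[3,0,1,5,5,0](7)
Move 4: P1 pit2 -> P1=[0,4,0,5,3,6](0) P2=[3,0,1,5,5,0](7)
Move 5: P2 pit2 -> P1=[0,4,0,5,3,6](0) P2=[3,0,0,6,5,0](7)
Move 6: P2 pit3 -> P1=[1,5,1,5,3,6](0) P2=[3,0,0,0,6,1](8)
Move 7: P2 pit4 -> P1=[2,6,2,6,3,6](0) P2=[3,0,0,0,0,2](9)

Answer: 0 9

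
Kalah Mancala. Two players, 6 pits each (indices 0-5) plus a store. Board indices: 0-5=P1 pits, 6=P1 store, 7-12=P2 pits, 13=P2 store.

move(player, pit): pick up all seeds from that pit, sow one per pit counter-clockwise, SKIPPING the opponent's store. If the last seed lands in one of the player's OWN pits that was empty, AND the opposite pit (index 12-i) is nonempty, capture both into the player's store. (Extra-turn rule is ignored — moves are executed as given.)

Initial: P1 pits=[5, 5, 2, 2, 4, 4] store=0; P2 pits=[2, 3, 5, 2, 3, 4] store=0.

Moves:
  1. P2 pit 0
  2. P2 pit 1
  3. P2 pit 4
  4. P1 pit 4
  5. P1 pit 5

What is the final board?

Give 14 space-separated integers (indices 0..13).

Answer: 6 6 2 2 0 0 2 2 2 8 4 0 6 1

Derivation:
Move 1: P2 pit0 -> P1=[5,5,2,2,4,4](0) P2=[0,4,6,2,3,4](0)
Move 2: P2 pit1 -> P1=[5,5,2,2,4,4](0) P2=[0,0,7,3,4,5](0)
Move 3: P2 pit4 -> P1=[6,6,2,2,4,4](0) P2=[0,0,7,3,0,6](1)
Move 4: P1 pit4 -> P1=[6,6,2,2,0,5](1) P2=[1,1,7,3,0,6](1)
Move 5: P1 pit5 -> P1=[6,6,2,2,0,0](2) P2=[2,2,8,4,0,6](1)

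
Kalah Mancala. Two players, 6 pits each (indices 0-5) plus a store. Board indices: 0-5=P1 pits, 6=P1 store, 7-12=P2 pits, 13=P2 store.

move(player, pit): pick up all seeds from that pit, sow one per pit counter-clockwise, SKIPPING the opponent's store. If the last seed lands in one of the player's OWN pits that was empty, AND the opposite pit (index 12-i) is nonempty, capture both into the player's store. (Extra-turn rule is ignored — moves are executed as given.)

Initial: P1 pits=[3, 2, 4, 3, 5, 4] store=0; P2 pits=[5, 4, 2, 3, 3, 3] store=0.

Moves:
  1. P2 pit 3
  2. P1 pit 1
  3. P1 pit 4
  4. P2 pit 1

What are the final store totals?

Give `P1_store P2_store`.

Answer: 1 2

Derivation:
Move 1: P2 pit3 -> P1=[3,2,4,3,5,4](0) P2=[5,4,2,0,4,4](1)
Move 2: P1 pit1 -> P1=[3,0,5,4,5,4](0) P2=[5,4,2,0,4,4](1)
Move 3: P1 pit4 -> P1=[3,0,5,4,0,5](1) P2=[6,5,3,0,4,4](1)
Move 4: P2 pit1 -> P1=[3,0,5,4,0,5](1) P2=[6,0,4,1,5,5](2)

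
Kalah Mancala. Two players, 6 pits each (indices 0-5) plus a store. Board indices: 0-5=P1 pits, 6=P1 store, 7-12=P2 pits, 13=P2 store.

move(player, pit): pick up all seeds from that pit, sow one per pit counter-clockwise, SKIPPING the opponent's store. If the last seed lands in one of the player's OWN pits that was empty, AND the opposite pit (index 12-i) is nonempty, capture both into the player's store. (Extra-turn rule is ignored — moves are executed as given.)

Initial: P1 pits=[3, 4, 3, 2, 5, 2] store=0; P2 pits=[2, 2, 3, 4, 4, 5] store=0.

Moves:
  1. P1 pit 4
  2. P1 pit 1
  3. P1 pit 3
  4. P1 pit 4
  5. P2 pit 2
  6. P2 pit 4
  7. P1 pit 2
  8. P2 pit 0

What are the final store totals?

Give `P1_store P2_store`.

Move 1: P1 pit4 -> P1=[3,4,3,2,0,3](1) P2=[3,3,4,4,4,5](0)
Move 2: P1 pit1 -> P1=[3,0,4,3,1,4](1) P2=[3,3,4,4,4,5](0)
Move 3: P1 pit3 -> P1=[3,0,4,0,2,5](2) P2=[3,3,4,4,4,5](0)
Move 4: P1 pit4 -> P1=[3,0,4,0,0,6](3) P2=[3,3,4,4,4,5](0)
Move 5: P2 pit2 -> P1=[3,0,4,0,0,6](3) P2=[3,3,0,5,5,6](1)
Move 6: P2 pit4 -> P1=[4,1,5,0,0,6](3) P2=[3,3,0,5,0,7](2)
Move 7: P1 pit2 -> P1=[4,1,0,1,1,7](4) P2=[4,3,0,5,0,7](2)
Move 8: P2 pit0 -> P1=[4,0,0,1,1,7](4) P2=[0,4,1,6,0,7](4)

Answer: 4 4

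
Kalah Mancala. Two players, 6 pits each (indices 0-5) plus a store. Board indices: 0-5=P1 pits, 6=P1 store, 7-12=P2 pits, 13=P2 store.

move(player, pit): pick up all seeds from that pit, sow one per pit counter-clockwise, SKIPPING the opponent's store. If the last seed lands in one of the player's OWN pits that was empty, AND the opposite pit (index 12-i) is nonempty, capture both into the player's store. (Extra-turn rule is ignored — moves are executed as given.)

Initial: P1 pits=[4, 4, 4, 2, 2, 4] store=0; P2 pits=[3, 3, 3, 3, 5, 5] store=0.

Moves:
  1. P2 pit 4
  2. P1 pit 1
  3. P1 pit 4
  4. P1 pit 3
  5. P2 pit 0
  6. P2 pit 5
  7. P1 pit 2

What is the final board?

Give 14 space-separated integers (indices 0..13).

Move 1: P2 pit4 -> P1=[5,5,5,2,2,4](0) P2=[3,3,3,3,0,6](1)
Move 2: P1 pit1 -> P1=[5,0,6,3,3,5](1) P2=[3,3,3,3,0,6](1)
Move 3: P1 pit4 -> P1=[5,0,6,3,0,6](2) P2=[4,3,3,3,0,6](1)
Move 4: P1 pit3 -> P1=[5,0,6,0,1,7](3) P2=[4,3,3,3,0,6](1)
Move 5: P2 pit0 -> P1=[5,0,6,0,1,7](3) P2=[0,4,4,4,1,6](1)
Move 6: P2 pit5 -> P1=[6,1,7,1,2,7](3) P2=[0,4,4,4,1,0](2)
Move 7: P1 pit2 -> P1=[6,1,0,2,3,8](4) P2=[1,5,5,4,1,0](2)

Answer: 6 1 0 2 3 8 4 1 5 5 4 1 0 2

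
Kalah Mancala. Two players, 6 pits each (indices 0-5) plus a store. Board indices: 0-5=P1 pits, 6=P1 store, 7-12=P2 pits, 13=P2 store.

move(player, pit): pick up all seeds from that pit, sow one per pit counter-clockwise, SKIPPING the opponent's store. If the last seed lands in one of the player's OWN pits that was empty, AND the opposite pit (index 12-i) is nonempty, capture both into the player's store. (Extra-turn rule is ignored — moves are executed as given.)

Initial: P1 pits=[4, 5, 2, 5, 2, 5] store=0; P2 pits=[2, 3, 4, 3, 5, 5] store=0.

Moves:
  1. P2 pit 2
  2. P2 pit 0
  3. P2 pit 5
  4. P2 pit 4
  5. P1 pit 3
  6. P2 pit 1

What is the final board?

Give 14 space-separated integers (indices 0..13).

Move 1: P2 pit2 -> P1=[4,5,2,5,2,5](0) P2=[2,3,0,4,6,6](1)
Move 2: P2 pit0 -> P1=[4,5,2,0,2,5](0) P2=[0,4,0,4,6,6](7)
Move 3: P2 pit5 -> P1=[5,6,3,1,3,5](0) P2=[0,4,0,4,6,0](8)
Move 4: P2 pit4 -> P1=[6,7,4,2,3,5](0) P2=[0,4,0,4,0,1](9)
Move 5: P1 pit3 -> P1=[6,7,4,0,4,6](0) P2=[0,4,0,4,0,1](9)
Move 6: P2 pit1 -> P1=[6,7,4,0,4,6](0) P2=[0,0,1,5,1,2](9)

Answer: 6 7 4 0 4 6 0 0 0 1 5 1 2 9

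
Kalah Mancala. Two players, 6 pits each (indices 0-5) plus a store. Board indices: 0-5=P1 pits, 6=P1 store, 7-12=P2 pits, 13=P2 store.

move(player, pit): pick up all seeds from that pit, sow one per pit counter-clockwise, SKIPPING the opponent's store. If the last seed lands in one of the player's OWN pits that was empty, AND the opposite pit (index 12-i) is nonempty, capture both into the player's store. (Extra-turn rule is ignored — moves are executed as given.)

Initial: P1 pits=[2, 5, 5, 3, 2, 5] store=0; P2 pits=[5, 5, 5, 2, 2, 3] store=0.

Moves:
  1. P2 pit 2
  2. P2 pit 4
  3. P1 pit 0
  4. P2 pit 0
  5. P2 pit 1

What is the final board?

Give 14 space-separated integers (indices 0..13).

Answer: 1 6 6 4 3 5 0 0 0 2 5 2 7 3

Derivation:
Move 1: P2 pit2 -> P1=[3,5,5,3,2,5](0) P2=[5,5,0,3,3,4](1)
Move 2: P2 pit4 -> P1=[4,5,5,3,2,5](0) P2=[5,5,0,3,0,5](2)
Move 3: P1 pit0 -> P1=[0,6,6,4,3,5](0) P2=[5,5,0,3,0,5](2)
Move 4: P2 pit0 -> P1=[0,6,6,4,3,5](0) P2=[0,6,1,4,1,6](2)
Move 5: P2 pit1 -> P1=[1,6,6,4,3,5](0) P2=[0,0,2,5,2,7](3)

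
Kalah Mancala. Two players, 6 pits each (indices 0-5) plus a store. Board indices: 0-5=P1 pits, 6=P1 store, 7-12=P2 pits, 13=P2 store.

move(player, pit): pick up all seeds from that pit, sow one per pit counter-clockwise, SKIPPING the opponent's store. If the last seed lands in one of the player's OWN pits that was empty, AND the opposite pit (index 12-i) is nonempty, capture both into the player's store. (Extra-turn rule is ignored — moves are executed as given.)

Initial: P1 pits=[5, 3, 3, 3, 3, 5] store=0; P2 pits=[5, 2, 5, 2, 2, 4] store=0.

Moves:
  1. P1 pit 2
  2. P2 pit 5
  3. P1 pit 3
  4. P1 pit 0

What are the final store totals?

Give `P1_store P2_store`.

Move 1: P1 pit2 -> P1=[5,3,0,4,4,6](0) P2=[5,2,5,2,2,4](0)
Move 2: P2 pit5 -> P1=[6,4,1,4,4,6](0) P2=[5,2,5,2,2,0](1)
Move 3: P1 pit3 -> P1=[6,4,1,0,5,7](1) P2=[6,2,5,2,2,0](1)
Move 4: P1 pit0 -> P1=[0,5,2,1,6,8](2) P2=[6,2,5,2,2,0](1)

Answer: 2 1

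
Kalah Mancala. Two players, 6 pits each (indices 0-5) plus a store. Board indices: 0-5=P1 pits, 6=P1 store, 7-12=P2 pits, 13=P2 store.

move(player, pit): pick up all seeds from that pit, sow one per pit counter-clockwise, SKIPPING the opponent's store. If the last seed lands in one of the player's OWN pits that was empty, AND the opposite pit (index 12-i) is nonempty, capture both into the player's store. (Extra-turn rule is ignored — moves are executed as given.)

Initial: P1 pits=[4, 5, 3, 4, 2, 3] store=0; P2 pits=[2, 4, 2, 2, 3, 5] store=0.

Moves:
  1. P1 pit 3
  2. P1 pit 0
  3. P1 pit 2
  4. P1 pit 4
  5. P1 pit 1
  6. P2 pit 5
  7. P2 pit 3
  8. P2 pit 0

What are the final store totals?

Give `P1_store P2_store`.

Move 1: P1 pit3 -> P1=[4,5,3,0,3,4](1) P2=[3,4,2,2,3,5](0)
Move 2: P1 pit0 -> P1=[0,6,4,1,4,4](1) P2=[3,4,2,2,3,5](0)
Move 3: P1 pit2 -> P1=[0,6,0,2,5,5](2) P2=[3,4,2,2,3,5](0)
Move 4: P1 pit4 -> P1=[0,6,0,2,0,6](3) P2=[4,5,3,2,3,5](0)
Move 5: P1 pit1 -> P1=[0,0,1,3,1,7](4) P2=[5,5,3,2,3,5](0)
Move 6: P2 pit5 -> P1=[1,1,2,4,1,7](4) P2=[5,5,3,2,3,0](1)
Move 7: P2 pit3 -> P1=[0,1,2,4,1,7](4) P2=[5,5,3,0,4,0](3)
Move 8: P2 pit0 -> P1=[0,1,2,4,1,7](4) P2=[0,6,4,1,5,1](3)

Answer: 4 3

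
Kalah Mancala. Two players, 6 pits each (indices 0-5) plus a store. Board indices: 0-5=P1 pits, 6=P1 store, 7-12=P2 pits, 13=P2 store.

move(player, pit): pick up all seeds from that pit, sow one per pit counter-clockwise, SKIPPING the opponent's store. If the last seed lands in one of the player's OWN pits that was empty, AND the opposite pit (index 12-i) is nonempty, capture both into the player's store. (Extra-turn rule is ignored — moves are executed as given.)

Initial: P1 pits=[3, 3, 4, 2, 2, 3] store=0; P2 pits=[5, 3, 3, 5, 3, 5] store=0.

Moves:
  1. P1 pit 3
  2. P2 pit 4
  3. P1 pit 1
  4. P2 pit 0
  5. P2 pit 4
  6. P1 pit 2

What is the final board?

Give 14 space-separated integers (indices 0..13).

Move 1: P1 pit3 -> P1=[3,3,4,0,3,4](0) P2=[5,3,3,5,3,5](0)
Move 2: P2 pit4 -> P1=[4,3,4,0,3,4](0) P2=[5,3,3,5,0,6](1)
Move 3: P1 pit1 -> P1=[4,0,5,1,4,4](0) P2=[5,3,3,5,0,6](1)
Move 4: P2 pit0 -> P1=[4,0,5,1,4,4](0) P2=[0,4,4,6,1,7](1)
Move 5: P2 pit4 -> P1=[4,0,5,1,4,4](0) P2=[0,4,4,6,0,8](1)
Move 6: P1 pit2 -> P1=[4,0,0,2,5,5](1) P2=[1,4,4,6,0,8](1)

Answer: 4 0 0 2 5 5 1 1 4 4 6 0 8 1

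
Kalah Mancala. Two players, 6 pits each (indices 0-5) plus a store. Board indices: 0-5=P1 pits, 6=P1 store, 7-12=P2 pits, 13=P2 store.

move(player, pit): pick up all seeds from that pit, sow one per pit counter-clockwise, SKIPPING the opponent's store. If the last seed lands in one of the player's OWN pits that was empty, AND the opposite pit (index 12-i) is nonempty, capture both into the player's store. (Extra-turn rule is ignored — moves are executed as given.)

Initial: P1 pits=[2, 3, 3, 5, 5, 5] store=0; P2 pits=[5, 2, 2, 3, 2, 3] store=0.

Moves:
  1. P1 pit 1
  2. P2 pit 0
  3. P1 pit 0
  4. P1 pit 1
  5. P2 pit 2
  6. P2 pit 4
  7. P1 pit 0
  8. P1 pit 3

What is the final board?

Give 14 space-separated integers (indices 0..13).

Move 1: P1 pit1 -> P1=[2,0,4,6,6,5](0) P2=[5,2,2,3,2,3](0)
Move 2: P2 pit0 -> P1=[2,0,4,6,6,5](0) P2=[0,3,3,4,3,4](0)
Move 3: P1 pit0 -> P1=[0,1,5,6,6,5](0) P2=[0,3,3,4,3,4](0)
Move 4: P1 pit1 -> P1=[0,0,6,6,6,5](0) P2=[0,3,3,4,3,4](0)
Move 5: P2 pit2 -> P1=[0,0,6,6,6,5](0) P2=[0,3,0,5,4,5](0)
Move 6: P2 pit4 -> P1=[1,1,6,6,6,5](0) P2=[0,3,0,5,0,6](1)
Move 7: P1 pit0 -> P1=[0,2,6,6,6,5](0) P2=[0,3,0,5,0,6](1)
Move 8: P1 pit3 -> P1=[0,2,6,0,7,6](1) P2=[1,4,1,5,0,6](1)

Answer: 0 2 6 0 7 6 1 1 4 1 5 0 6 1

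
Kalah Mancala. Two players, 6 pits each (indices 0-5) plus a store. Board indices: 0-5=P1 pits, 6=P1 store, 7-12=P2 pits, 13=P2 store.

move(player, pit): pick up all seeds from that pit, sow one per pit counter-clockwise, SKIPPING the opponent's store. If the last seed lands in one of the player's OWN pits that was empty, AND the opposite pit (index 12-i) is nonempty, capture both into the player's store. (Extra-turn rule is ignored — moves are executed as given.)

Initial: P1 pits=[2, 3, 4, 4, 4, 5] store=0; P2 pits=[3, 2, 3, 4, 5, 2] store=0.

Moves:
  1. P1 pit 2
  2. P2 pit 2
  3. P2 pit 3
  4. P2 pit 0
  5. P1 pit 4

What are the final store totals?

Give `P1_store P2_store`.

Answer: 2 1

Derivation:
Move 1: P1 pit2 -> P1=[2,3,0,5,5,6](1) P2=[3,2,3,4,5,2](0)
Move 2: P2 pit2 -> P1=[2,3,0,5,5,6](1) P2=[3,2,0,5,6,3](0)
Move 3: P2 pit3 -> P1=[3,4,0,5,5,6](1) P2=[3,2,0,0,7,4](1)
Move 4: P2 pit0 -> P1=[3,4,0,5,5,6](1) P2=[0,3,1,1,7,4](1)
Move 5: P1 pit4 -> P1=[3,4,0,5,0,7](2) P2=[1,4,2,1,7,4](1)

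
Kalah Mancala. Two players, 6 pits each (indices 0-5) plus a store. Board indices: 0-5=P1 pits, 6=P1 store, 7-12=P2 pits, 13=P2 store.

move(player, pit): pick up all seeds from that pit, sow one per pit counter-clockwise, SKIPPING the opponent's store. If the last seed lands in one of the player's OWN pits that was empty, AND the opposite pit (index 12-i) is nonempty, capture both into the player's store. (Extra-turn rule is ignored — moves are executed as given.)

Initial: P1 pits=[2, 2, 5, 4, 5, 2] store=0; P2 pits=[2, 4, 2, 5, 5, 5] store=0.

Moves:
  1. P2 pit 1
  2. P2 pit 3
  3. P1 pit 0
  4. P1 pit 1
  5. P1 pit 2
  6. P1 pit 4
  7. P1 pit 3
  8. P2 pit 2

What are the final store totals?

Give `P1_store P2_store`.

Move 1: P2 pit1 -> P1=[2,2,5,4,5,2](0) P2=[2,0,3,6,6,6](0)
Move 2: P2 pit3 -> P1=[3,3,6,4,5,2](0) P2=[2,0,3,0,7,7](1)
Move 3: P1 pit0 -> P1=[0,4,7,5,5,2](0) P2=[2,0,3,0,7,7](1)
Move 4: P1 pit1 -> P1=[0,0,8,6,6,3](0) P2=[2,0,3,0,7,7](1)
Move 5: P1 pit2 -> P1=[0,0,0,7,7,4](1) P2=[3,1,4,1,7,7](1)
Move 6: P1 pit4 -> P1=[0,0,0,7,0,5](2) P2=[4,2,5,2,8,7](1)
Move 7: P1 pit3 -> P1=[0,0,0,0,1,6](3) P2=[5,3,6,3,8,7](1)
Move 8: P2 pit2 -> P1=[1,1,0,0,1,6](3) P2=[5,3,0,4,9,8](2)

Answer: 3 2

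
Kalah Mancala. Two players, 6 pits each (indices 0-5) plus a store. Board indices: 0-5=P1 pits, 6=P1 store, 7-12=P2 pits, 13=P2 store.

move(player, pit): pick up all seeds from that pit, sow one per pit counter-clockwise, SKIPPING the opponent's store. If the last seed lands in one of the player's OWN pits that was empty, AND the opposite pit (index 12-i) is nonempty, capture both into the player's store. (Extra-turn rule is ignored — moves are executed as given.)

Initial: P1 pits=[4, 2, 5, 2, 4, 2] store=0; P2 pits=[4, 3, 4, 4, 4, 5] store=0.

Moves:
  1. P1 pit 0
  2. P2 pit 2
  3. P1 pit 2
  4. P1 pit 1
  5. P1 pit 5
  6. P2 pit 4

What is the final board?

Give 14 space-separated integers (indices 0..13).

Move 1: P1 pit0 -> P1=[0,3,6,3,5,2](0) P2=[4,3,4,4,4,5](0)
Move 2: P2 pit2 -> P1=[0,3,6,3,5,2](0) P2=[4,3,0,5,5,6](1)
Move 3: P1 pit2 -> P1=[0,3,0,4,6,3](1) P2=[5,4,0,5,5,6](1)
Move 4: P1 pit1 -> P1=[0,0,1,5,7,3](1) P2=[5,4,0,5,5,6](1)
Move 5: P1 pit5 -> P1=[0,0,1,5,7,0](2) P2=[6,5,0,5,5,6](1)
Move 6: P2 pit4 -> P1=[1,1,2,5,7,0](2) P2=[6,5,0,5,0,7](2)

Answer: 1 1 2 5 7 0 2 6 5 0 5 0 7 2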